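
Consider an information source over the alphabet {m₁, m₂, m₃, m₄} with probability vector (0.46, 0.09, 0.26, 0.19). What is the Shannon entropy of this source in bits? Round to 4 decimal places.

1.7885 bits

H = −Σ pᵢ log₂ pᵢ.
−0.46·log₂(0.46) = 0.5153
−0.09·log₂(0.09) = 0.3127
−0.26·log₂(0.26) = 0.5053
−0.19·log₂(0.19) = 0.4552
Sum ≈ 1.7885 → 1.7885 bits.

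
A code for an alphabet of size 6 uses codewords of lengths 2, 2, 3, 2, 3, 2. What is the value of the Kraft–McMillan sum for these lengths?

With common denominator 2^3 = 8: Σ 2^(−ℓᵢ) = 2/8 + 2/8 + 1/8 + 2/8 + 1/8 + 2/8 = 10/8 = 1.25.

1.25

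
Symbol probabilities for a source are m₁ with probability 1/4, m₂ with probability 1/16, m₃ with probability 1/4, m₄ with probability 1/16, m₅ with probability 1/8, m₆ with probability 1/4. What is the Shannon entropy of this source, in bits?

2.375 bits

Each probability is a power of 1/2, so log₂(1/p) is an integer.
H = Σ p·log₂(1/p) = 1/4·2 + 1/16·4 + 1/4·2 + 1/16·4 + 1/8·3 + 1/4·2 = 2.375 bits.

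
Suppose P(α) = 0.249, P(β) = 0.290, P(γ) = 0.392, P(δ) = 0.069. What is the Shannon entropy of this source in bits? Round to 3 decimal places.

H = −Σ pᵢ log₂ pᵢ.
−0.249·log₂(0.249) = 0.4994
−0.290·log₂(0.290) = 0.5179
−0.392·log₂(0.392) = 0.5296
−0.069·log₂(0.069) = 0.2662
Sum ≈ 1.8131 → 1.813 bits.

1.813 bits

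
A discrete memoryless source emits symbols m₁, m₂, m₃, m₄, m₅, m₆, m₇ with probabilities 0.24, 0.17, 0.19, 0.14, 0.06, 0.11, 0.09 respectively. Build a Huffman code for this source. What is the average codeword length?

Repeatedly combine the two least-probable nodes; the expected code length is the sum of the merged weights.
merge 3/50 + 9/100 → 3/20
merge 11/100 + 7/50 → 1/4
merge 3/20 + 17/100 → 8/25
merge 19/100 + 6/25 → 43/100
merge 1/4 + 8/25 → 57/100
merge 43/100 + 57/100 → 1
L = 3/20 + 1/4 + 8/25 + 43/100 + 57/100 + 1 = 68/25 = 2.72 bits/symbol.

2.72 bits/symbol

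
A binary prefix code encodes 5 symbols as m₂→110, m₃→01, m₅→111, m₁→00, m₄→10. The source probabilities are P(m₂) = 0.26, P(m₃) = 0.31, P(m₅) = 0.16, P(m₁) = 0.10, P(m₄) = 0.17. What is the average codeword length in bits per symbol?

L̄ = Σ pᵢ·ℓᵢ = 0.26·3 + 0.31·2 + 0.16·3 + 0.10·2 + 0.17·2 = 2.42 bits/symbol.

2.42 bits/symbol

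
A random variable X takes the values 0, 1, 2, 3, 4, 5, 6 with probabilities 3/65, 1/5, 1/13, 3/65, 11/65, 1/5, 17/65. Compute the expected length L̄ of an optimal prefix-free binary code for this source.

Repeatedly combine the two least-probable nodes; the expected code length is the sum of the merged weights.
merge 3/65 + 3/65 → 6/65
merge 1/13 + 6/65 → 11/65
merge 11/65 + 11/65 → 22/65
merge 1/5 + 1/5 → 2/5
merge 17/65 + 22/65 → 3/5
merge 2/5 + 3/5 → 1
L = 6/65 + 11/65 + 22/65 + 2/5 + 3/5 + 1 = 13/5 = 2.6 bits/symbol.

2.6 bits/symbol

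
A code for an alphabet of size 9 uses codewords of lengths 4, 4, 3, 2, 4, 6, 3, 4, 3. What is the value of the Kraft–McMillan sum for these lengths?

With common denominator 2^6 = 64: Σ 2^(−ℓᵢ) = 4/64 + 4/64 + 8/64 + 16/64 + 4/64 + 1/64 + 8/64 + 4/64 + 8/64 = 57/64 = 0.890625.

0.890625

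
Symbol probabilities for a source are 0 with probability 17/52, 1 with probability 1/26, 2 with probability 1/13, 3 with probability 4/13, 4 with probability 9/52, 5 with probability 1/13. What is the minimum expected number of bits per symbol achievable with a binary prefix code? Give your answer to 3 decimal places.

2.308 bits/symbol

Repeatedly combine the two least-probable nodes; the expected code length is the sum of the merged weights.
merge 1/26 + 1/13 → 3/26
merge 1/13 + 3/26 → 5/26
merge 9/52 + 5/26 → 19/52
merge 4/13 + 17/52 → 33/52
merge 19/52 + 33/52 → 1
L = 3/26 + 5/26 + 19/52 + 33/52 + 1 = 30/13 ≈ 2.308 bits/symbol.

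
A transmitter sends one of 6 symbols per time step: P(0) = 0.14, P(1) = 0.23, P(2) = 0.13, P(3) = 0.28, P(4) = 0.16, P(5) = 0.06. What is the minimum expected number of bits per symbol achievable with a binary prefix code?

Repeatedly combine the two least-probable nodes; the expected code length is the sum of the merged weights.
merge 3/50 + 13/100 → 19/100
merge 7/50 + 4/25 → 3/10
merge 19/100 + 23/100 → 21/50
merge 7/25 + 3/10 → 29/50
merge 21/50 + 29/50 → 1
L = 19/100 + 3/10 + 21/50 + 29/50 + 1 = 249/100 = 2.49 bits/symbol.

2.49 bits/symbol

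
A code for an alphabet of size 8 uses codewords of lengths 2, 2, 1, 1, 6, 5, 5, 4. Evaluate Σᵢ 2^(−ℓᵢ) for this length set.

1.640625

With common denominator 2^6 = 64: Σ 2^(−ℓᵢ) = 16/64 + 16/64 + 32/64 + 32/64 + 1/64 + 2/64 + 2/64 + 4/64 = 105/64 = 1.640625.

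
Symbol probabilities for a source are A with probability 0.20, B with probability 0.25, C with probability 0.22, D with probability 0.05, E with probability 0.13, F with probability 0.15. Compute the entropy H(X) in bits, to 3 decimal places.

H = −Σ pᵢ log₂ pᵢ.
−0.20·log₂(0.20) = 0.4644
−0.25·log₂(0.25) = 0.5000
−0.22·log₂(0.22) = 0.4806
−0.05·log₂(0.05) = 0.2161
−0.13·log₂(0.13) = 0.3826
−0.15·log₂(0.15) = 0.4105
Sum ≈ 2.4542 → 2.454 bits.

2.454 bits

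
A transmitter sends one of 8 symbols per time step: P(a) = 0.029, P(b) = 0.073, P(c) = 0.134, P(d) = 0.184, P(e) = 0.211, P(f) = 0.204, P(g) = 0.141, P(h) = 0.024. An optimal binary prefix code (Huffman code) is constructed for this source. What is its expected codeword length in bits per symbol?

2.764 bits/symbol

Repeatedly combine the two least-probable nodes; the expected code length is the sum of the merged weights.
merge 3/125 + 29/1000 → 53/1000
merge 53/1000 + 73/1000 → 63/500
merge 63/500 + 67/500 → 13/50
merge 141/1000 + 23/125 → 13/40
merge 51/250 + 211/1000 → 83/200
merge 13/50 + 13/40 → 117/200
merge 83/200 + 117/200 → 1
L = 53/1000 + 63/500 + 13/50 + 13/40 + 83/200 + 117/200 + 1 = 691/250 = 2.764 bits/symbol.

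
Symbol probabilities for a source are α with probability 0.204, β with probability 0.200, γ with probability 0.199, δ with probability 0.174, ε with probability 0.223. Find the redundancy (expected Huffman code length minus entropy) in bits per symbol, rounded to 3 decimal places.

Entropy H = −Σ p log₂ p ≈ 2.3175 bits.
Huffman merges: 87/500+199/1000→373/1000; 1/5+51/250→101/250; 223/1000+373/1000→149/250; 101/250+149/250→1. L = 2373/1000 ≈ 2.3730.
L − H = 2.3730 − 2.3175 = 0.056 bits.

0.056 bits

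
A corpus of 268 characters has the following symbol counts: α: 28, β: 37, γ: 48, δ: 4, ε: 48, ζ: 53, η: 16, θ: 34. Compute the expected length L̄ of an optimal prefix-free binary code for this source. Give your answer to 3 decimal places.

Probabilities are the counts divided by 268.
Repeatedly combine the two least-probable nodes; the expected code length is the sum of the merged weights.
merge 1/67 + 4/67 → 5/67
merge 5/67 + 7/67 → 12/67
merge 17/134 + 37/268 → 71/268
merge 12/67 + 12/67 → 24/67
merge 12/67 + 53/268 → 101/268
merge 71/268 + 24/67 → 167/268
merge 101/268 + 167/268 → 1
L = 5/67 + 12/67 + 71/268 + 24/67 + 101/268 + 167/268 + 1 = 771/268 ≈ 2.877 bits/symbol.

2.877 bits/symbol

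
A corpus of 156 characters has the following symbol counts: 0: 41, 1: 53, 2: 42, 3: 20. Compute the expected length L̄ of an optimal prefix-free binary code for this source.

Probabilities are the counts divided by 156.
Repeatedly combine the two least-probable nodes; the expected code length is the sum of the merged weights.
merge 5/39 + 41/156 → 61/156
merge 7/26 + 53/156 → 95/156
merge 61/156 + 95/156 → 1
L = 61/156 + 95/156 + 1 = 2 bits/symbol.

2 bits/symbol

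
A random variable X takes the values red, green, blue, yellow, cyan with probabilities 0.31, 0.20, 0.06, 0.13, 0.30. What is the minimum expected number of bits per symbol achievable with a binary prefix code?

Repeatedly combine the two least-probable nodes; the expected code length is the sum of the merged weights.
merge 3/50 + 13/100 → 19/100
merge 19/100 + 1/5 → 39/100
merge 3/10 + 31/100 → 61/100
merge 39/100 + 61/100 → 1
L = 19/100 + 39/100 + 61/100 + 1 = 219/100 = 2.19 bits/symbol.

2.19 bits/symbol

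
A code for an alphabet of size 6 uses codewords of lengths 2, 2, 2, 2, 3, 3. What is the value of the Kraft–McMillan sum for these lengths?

With common denominator 2^3 = 8: Σ 2^(−ℓᵢ) = 2/8 + 2/8 + 2/8 + 2/8 + 1/8 + 1/8 = 10/8 = 1.25.

1.25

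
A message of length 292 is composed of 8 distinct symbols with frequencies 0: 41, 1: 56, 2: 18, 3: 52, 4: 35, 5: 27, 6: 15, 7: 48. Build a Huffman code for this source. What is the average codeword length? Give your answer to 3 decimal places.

2.921 bits/symbol

Probabilities are the counts divided by 292.
Repeatedly combine the two least-probable nodes; the expected code length is the sum of the merged weights.
merge 15/292 + 9/146 → 33/292
merge 27/292 + 33/292 → 15/73
merge 35/292 + 41/292 → 19/73
merge 12/73 + 13/73 → 25/73
merge 14/73 + 15/73 → 29/73
merge 19/73 + 25/73 → 44/73
merge 29/73 + 44/73 → 1
L = 33/292 + 15/73 + 19/73 + 25/73 + 29/73 + 44/73 + 1 = 853/292 ≈ 2.921 bits/symbol.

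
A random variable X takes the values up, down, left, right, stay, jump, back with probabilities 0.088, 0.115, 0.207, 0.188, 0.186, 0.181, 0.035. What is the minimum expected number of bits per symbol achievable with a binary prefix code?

Repeatedly combine the two least-probable nodes; the expected code length is the sum of the merged weights.
merge 7/200 + 11/125 → 123/1000
merge 23/200 + 123/1000 → 119/500
merge 181/1000 + 93/500 → 367/1000
merge 47/250 + 207/1000 → 79/200
merge 119/500 + 367/1000 → 121/200
merge 79/200 + 121/200 → 1
L = 123/1000 + 119/500 + 367/1000 + 79/200 + 121/200 + 1 = 341/125 = 2.728 bits/symbol.

2.728 bits/symbol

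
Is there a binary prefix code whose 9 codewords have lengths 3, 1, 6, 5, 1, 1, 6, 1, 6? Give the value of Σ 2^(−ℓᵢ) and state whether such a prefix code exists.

2.203125; no

With common denominator 2^6 = 64: Σ 2^(−ℓᵢ) = 8/64 + 32/64 + 1/64 + 2/64 + 32/64 + 32/64 + 1/64 + 32/64 + 1/64 = 141/64 = 2.203125.
Kraft's inequality requires Σ ≤ 1; here Σ = 2.203125 > 1, so no such prefix code exists.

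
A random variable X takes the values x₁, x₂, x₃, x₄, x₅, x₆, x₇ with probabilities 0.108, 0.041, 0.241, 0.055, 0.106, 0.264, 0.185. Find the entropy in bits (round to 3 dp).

H = −Σ pᵢ log₂ pᵢ.
−0.108·log₂(0.108) = 0.3468
−0.041·log₂(0.041) = 0.1889
−0.241·log₂(0.241) = 0.4947
−0.055·log₂(0.055) = 0.2301
−0.106·log₂(0.106) = 0.3432
−0.264·log₂(0.264) = 0.5072
−0.185·log₂(0.185) = 0.4504
Sum ≈ 2.5614 → 2.561 bits.

2.561 bits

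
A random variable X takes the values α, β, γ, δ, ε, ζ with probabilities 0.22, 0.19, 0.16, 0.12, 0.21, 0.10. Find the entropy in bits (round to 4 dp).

H = −Σ pᵢ log₂ pᵢ.
−0.22·log₂(0.22) = 0.4806
−0.19·log₂(0.19) = 0.4552
−0.16·log₂(0.16) = 0.4230
−0.12·log₂(0.12) = 0.3671
−0.21·log₂(0.21) = 0.4728
−0.10·log₂(0.10) = 0.3322
Sum ≈ 2.5309 → 2.5309 bits.

2.5309 bits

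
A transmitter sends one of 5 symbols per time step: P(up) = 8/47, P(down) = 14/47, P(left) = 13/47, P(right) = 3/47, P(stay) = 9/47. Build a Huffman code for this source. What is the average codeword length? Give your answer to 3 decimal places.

2.234 bits/symbol

Repeatedly combine the two least-probable nodes; the expected code length is the sum of the merged weights.
merge 3/47 + 8/47 → 11/47
merge 9/47 + 11/47 → 20/47
merge 13/47 + 14/47 → 27/47
merge 20/47 + 27/47 → 1
L = 11/47 + 20/47 + 27/47 + 1 = 105/47 ≈ 2.234 bits/symbol.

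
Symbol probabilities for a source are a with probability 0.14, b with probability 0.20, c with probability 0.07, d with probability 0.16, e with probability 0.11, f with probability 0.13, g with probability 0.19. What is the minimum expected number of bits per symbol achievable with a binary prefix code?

Repeatedly combine the two least-probable nodes; the expected code length is the sum of the merged weights.
merge 7/100 + 11/100 → 9/50
merge 13/100 + 7/50 → 27/100
merge 4/25 + 9/50 → 17/50
merge 19/100 + 1/5 → 39/100
merge 27/100 + 17/50 → 61/100
merge 39/100 + 61/100 → 1
L = 9/50 + 27/100 + 17/50 + 39/100 + 61/100 + 1 = 279/100 = 2.79 bits/symbol.

2.79 bits/symbol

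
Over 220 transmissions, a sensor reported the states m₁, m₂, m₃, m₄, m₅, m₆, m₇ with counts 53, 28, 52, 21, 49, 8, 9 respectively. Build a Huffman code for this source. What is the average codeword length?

Probabilities are the counts divided by 220.
Repeatedly combine the two least-probable nodes; the expected code length is the sum of the merged weights.
merge 2/55 + 9/220 → 17/220
merge 17/220 + 21/220 → 19/110
merge 7/55 + 19/110 → 3/10
merge 49/220 + 13/55 → 101/220
merge 53/220 + 3/10 → 119/220
merge 101/220 + 119/220 → 1
L = 17/220 + 19/110 + 3/10 + 101/220 + 119/220 + 1 = 51/20 = 2.55 bits/symbol.

2.55 bits/symbol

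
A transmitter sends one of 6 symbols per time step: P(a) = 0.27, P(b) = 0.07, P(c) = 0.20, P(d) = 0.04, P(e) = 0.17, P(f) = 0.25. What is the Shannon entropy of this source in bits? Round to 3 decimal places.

2.363 bits

H = −Σ pᵢ log₂ pᵢ.
−0.27·log₂(0.27) = 0.5100
−0.07·log₂(0.07) = 0.2686
−0.20·log₂(0.20) = 0.4644
−0.04·log₂(0.04) = 0.1858
−0.17·log₂(0.17) = 0.4346
−0.25·log₂(0.25) = 0.5000
Sum ≈ 2.3633 → 2.363 bits.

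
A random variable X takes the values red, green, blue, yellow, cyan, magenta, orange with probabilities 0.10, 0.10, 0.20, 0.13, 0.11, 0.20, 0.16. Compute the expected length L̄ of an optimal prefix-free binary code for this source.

2.8 bits/symbol

Repeatedly combine the two least-probable nodes; the expected code length is the sum of the merged weights.
merge 1/10 + 1/10 → 1/5
merge 11/100 + 13/100 → 6/25
merge 4/25 + 1/5 → 9/25
merge 1/5 + 1/5 → 2/5
merge 6/25 + 9/25 → 3/5
merge 2/5 + 3/5 → 1
L = 1/5 + 6/25 + 9/25 + 2/5 + 3/5 + 1 = 14/5 = 2.8 bits/symbol.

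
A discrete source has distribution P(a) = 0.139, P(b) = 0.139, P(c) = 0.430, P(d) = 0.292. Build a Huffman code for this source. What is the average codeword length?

Repeatedly combine the two least-probable nodes; the expected code length is the sum of the merged weights.
merge 139/1000 + 139/1000 → 139/500
merge 139/500 + 73/250 → 57/100
merge 43/100 + 57/100 → 1
L = 139/500 + 57/100 + 1 = 231/125 = 1.848 bits/symbol.

1.848 bits/symbol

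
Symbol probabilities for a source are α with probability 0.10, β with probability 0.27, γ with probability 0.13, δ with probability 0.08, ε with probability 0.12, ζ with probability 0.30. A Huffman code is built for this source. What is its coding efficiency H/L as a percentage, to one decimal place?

99.0%

Entropy H = −Σ p log₂ p ≈ 2.4045 bits.
Huffman merges: 2/25+1/10→9/50; 3/25+13/100→1/4; 9/50+1/4→43/100; 27/100+3/10→57/100; 43/100+57/100→1. L = 243/100 ≈ 2.4300.
Efficiency = H/L = 2.4045/2.4300 = 99.0%.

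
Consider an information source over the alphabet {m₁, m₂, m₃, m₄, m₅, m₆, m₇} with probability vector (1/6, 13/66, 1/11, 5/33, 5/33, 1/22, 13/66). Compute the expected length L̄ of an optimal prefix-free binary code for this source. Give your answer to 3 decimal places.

Repeatedly combine the two least-probable nodes; the expected code length is the sum of the merged weights.
merge 1/22 + 1/11 → 3/22
merge 3/22 + 5/33 → 19/66
merge 5/33 + 1/6 → 7/22
merge 13/66 + 13/66 → 13/33
merge 19/66 + 7/22 → 20/33
merge 13/33 + 20/33 → 1
L = 3/22 + 19/66 + 7/22 + 13/33 + 20/33 + 1 = 181/66 ≈ 2.742 bits/symbol.

2.742 bits/symbol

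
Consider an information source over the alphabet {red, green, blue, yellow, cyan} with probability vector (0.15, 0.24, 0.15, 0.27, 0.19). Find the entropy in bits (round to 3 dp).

H = −Σ pᵢ log₂ pᵢ.
−0.15·log₂(0.15) = 0.4105
−0.24·log₂(0.24) = 0.4941
−0.15·log₂(0.15) = 0.4105
−0.27·log₂(0.27) = 0.5100
−0.19·log₂(0.19) = 0.4552
Sum ≈ 2.2805 → 2.280 bits.

2.280 bits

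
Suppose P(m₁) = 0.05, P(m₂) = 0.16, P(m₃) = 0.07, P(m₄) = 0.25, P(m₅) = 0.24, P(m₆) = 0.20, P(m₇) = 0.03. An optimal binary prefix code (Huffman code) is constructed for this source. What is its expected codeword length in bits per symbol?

Repeatedly combine the two least-probable nodes; the expected code length is the sum of the merged weights.
merge 3/100 + 1/20 → 2/25
merge 7/100 + 2/25 → 3/20
merge 3/20 + 4/25 → 31/100
merge 1/5 + 6/25 → 11/25
merge 1/4 + 31/100 → 14/25
merge 11/25 + 14/25 → 1
L = 2/25 + 3/20 + 31/100 + 11/25 + 14/25 + 1 = 127/50 = 2.54 bits/symbol.

2.54 bits/symbol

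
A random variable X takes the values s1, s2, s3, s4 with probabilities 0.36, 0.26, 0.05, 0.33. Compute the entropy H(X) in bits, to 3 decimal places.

1.780 bits

H = −Σ pᵢ log₂ pᵢ.
−0.36·log₂(0.36) = 0.5306
−0.26·log₂(0.26) = 0.5053
−0.05·log₂(0.05) = 0.2161
−0.33·log₂(0.33) = 0.5278
Sum ≈ 1.7798 → 1.780 bits.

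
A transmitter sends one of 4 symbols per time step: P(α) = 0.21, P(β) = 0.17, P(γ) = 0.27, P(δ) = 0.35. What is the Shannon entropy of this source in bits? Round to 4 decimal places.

1.9475 bits

H = −Σ pᵢ log₂ pᵢ.
−0.21·log₂(0.21) = 0.4728
−0.17·log₂(0.17) = 0.4346
−0.27·log₂(0.27) = 0.5100
−0.35·log₂(0.35) = 0.5301
Sum ≈ 1.9475 → 1.9475 bits.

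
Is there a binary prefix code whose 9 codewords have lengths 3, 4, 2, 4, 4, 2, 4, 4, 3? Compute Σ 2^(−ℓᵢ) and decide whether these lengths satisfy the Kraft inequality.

With common denominator 2^4 = 16: Σ 2^(−ℓᵢ) = 2/16 + 1/16 + 4/16 + 1/16 + 1/16 + 4/16 + 1/16 + 1/16 + 2/16 = 17/16 = 1.0625.
Kraft's inequality requires Σ ≤ 1; here Σ = 1.0625 > 1, so no such prefix code exists.

1.0625; no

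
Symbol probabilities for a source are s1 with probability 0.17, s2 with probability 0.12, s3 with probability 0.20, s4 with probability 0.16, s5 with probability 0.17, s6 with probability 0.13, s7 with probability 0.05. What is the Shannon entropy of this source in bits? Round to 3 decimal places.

H = −Σ pᵢ log₂ pᵢ.
−0.17·log₂(0.17) = 0.4346
−0.12·log₂(0.12) = 0.3671
−0.20·log₂(0.20) = 0.4644
−0.16·log₂(0.16) = 0.4230
−0.17·log₂(0.17) = 0.4346
−0.13·log₂(0.13) = 0.3826
−0.05·log₂(0.05) = 0.2161
Sum ≈ 2.7224 → 2.722 bits.

2.722 bits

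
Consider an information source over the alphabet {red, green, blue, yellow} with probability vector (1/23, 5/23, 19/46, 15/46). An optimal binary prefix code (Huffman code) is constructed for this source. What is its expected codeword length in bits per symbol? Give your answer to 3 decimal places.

1.848 bits/symbol

Repeatedly combine the two least-probable nodes; the expected code length is the sum of the merged weights.
merge 1/23 + 5/23 → 6/23
merge 6/23 + 15/46 → 27/46
merge 19/46 + 27/46 → 1
L = 6/23 + 27/46 + 1 = 85/46 ≈ 1.848 bits/symbol.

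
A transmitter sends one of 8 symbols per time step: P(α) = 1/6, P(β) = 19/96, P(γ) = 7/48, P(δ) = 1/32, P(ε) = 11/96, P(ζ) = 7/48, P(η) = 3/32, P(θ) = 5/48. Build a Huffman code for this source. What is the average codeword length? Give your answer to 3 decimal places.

Repeatedly combine the two least-probable nodes; the expected code length is the sum of the merged weights.
merge 1/32 + 3/32 → 1/8
merge 5/48 + 11/96 → 7/32
merge 1/8 + 7/48 → 13/48
merge 7/48 + 1/6 → 5/16
merge 19/96 + 7/32 → 5/12
merge 13/48 + 5/16 → 7/12
merge 5/12 + 7/12 → 1
L = 1/8 + 7/32 + 13/48 + 5/16 + 5/12 + 7/12 + 1 = 281/96 ≈ 2.927 bits/symbol.

2.927 bits/symbol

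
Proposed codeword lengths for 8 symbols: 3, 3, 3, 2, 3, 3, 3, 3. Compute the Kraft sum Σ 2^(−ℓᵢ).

1.125

With common denominator 2^3 = 8: Σ 2^(−ℓᵢ) = 1/8 + 1/8 + 1/8 + 2/8 + 1/8 + 1/8 + 1/8 + 1/8 = 9/8 = 1.125.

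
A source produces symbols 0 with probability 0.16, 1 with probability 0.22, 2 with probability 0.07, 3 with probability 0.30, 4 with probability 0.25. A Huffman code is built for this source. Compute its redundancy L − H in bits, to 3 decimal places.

0.037 bits

Entropy H = −Σ p log₂ p ≈ 2.1932 bits.
Huffman merges: 7/100+4/25→23/100; 11/50+23/100→9/20; 1/4+3/10→11/20; 9/20+11/20→1. L = 223/100 ≈ 2.2300.
L − H = 2.2300 − 2.1932 = 0.037 bits.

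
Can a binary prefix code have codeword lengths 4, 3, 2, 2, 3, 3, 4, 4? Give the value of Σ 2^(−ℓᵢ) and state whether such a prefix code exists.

1.0625; no

With common denominator 2^4 = 16: Σ 2^(−ℓᵢ) = 1/16 + 2/16 + 4/16 + 4/16 + 2/16 + 2/16 + 1/16 + 1/16 = 17/16 = 1.0625.
Kraft's inequality requires Σ ≤ 1; here Σ = 1.0625 > 1, so no such prefix code exists.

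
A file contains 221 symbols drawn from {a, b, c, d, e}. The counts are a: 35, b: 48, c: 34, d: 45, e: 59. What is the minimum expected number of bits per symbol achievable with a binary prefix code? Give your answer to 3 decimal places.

Probabilities are the counts divided by 221.
Repeatedly combine the two least-probable nodes; the expected code length is the sum of the merged weights.
merge 2/13 + 35/221 → 69/221
merge 45/221 + 48/221 → 93/221
merge 59/221 + 69/221 → 128/221
merge 93/221 + 128/221 → 1
L = 69/221 + 93/221 + 128/221 + 1 = 511/221 ≈ 2.312 bits/symbol.

2.312 bits/symbol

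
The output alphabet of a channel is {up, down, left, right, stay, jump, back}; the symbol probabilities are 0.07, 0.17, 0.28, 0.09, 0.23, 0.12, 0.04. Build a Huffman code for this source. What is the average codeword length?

2.6 bits/symbol

Repeatedly combine the two least-probable nodes; the expected code length is the sum of the merged weights.
merge 1/25 + 7/100 → 11/100
merge 9/100 + 11/100 → 1/5
merge 3/25 + 17/100 → 29/100
merge 1/5 + 23/100 → 43/100
merge 7/25 + 29/100 → 57/100
merge 43/100 + 57/100 → 1
L = 11/100 + 1/5 + 29/100 + 43/100 + 57/100 + 1 = 13/5 = 2.6 bits/symbol.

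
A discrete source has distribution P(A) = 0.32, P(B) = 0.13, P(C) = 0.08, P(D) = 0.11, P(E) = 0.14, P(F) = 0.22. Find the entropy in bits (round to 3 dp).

2.428 bits

H = −Σ pᵢ log₂ pᵢ.
−0.32·log₂(0.32) = 0.5260
−0.13·log₂(0.13) = 0.3826
−0.08·log₂(0.08) = 0.2915
−0.11·log₂(0.11) = 0.3503
−0.14·log₂(0.14) = 0.3971
−0.22·log₂(0.22) = 0.4806
Sum ≈ 2.4282 → 2.428 bits.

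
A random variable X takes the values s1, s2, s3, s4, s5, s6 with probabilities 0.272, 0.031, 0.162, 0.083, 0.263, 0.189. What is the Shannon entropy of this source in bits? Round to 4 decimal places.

H = −Σ pᵢ log₂ pᵢ.
−0.272·log₂(0.272) = 0.5109
−0.031·log₂(0.031) = 0.1554
−0.162·log₂(0.162) = 0.4254
−0.083·log₂(0.083) = 0.2980
−0.263·log₂(0.263) = 0.5068
−0.189·log₂(0.189) = 0.4543
Sum ≈ 2.3507 → 2.3507 bits.

2.3507 bits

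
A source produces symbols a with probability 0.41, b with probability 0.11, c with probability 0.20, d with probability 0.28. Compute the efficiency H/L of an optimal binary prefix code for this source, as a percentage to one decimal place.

Entropy H = −Σ p log₂ p ≈ 1.8563 bits.
Huffman merges: 11/100+1/5→31/100; 7/25+31/100→59/100; 41/100+59/100→1. L = 19/10 ≈ 1.9000.
Efficiency = H/L = 1.8563/1.9000 = 97.7%.

97.7%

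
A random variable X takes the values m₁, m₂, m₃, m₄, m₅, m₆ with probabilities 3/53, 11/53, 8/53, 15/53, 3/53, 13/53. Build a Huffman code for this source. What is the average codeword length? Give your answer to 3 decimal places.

2.377 bits/symbol

Repeatedly combine the two least-probable nodes; the expected code length is the sum of the merged weights.
merge 3/53 + 3/53 → 6/53
merge 6/53 + 8/53 → 14/53
merge 11/53 + 13/53 → 24/53
merge 14/53 + 15/53 → 29/53
merge 24/53 + 29/53 → 1
L = 6/53 + 14/53 + 24/53 + 29/53 + 1 = 126/53 ≈ 2.377 bits/symbol.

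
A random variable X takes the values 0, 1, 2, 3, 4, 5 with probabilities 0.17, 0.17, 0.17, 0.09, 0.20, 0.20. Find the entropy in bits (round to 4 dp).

2.5452 bits

H = −Σ pᵢ log₂ pᵢ.
−0.17·log₂(0.17) = 0.4346
−0.17·log₂(0.17) = 0.4346
−0.17·log₂(0.17) = 0.4346
−0.09·log₂(0.09) = 0.3127
−0.20·log₂(0.20) = 0.4644
−0.20·log₂(0.20) = 0.4644
Sum ≈ 2.5452 → 2.5452 bits.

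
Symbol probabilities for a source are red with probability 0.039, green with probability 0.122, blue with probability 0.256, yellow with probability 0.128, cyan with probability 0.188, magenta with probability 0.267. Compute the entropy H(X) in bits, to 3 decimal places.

H = −Σ pᵢ log₂ pᵢ.
−0.039·log₂(0.039) = 0.1825
−0.122·log₂(0.122) = 0.3703
−0.256·log₂(0.256) = 0.5032
−0.128·log₂(0.128) = 0.3796
−0.188·log₂(0.188) = 0.4533
−0.267·log₂(0.267) = 0.5087
Sum ≈ 2.3976 → 2.398 bits.

2.398 bits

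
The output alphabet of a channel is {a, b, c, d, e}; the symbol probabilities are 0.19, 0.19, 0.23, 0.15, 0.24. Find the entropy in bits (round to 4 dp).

H = −Σ pᵢ log₂ pᵢ.
−0.19·log₂(0.19) = 0.4552
−0.19·log₂(0.19) = 0.4552
−0.23·log₂(0.23) = 0.4877
−0.15·log₂(0.15) = 0.4105
−0.24·log₂(0.24) = 0.4941
Sum ≈ 2.3028 → 2.3028 bits.

2.3028 bits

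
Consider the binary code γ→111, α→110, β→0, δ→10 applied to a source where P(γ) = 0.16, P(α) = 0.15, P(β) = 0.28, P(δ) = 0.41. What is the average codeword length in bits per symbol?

2.03 bits/symbol

L̄ = Σ pᵢ·ℓᵢ = 0.16·3 + 0.15·3 + 0.28·1 + 0.41·2 = 2.03 bits/symbol.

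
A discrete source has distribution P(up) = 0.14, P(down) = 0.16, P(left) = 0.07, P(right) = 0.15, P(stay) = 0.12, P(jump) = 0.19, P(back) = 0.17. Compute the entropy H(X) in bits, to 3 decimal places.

H = −Σ pᵢ log₂ pᵢ.
−0.14·log₂(0.14) = 0.3971
−0.16·log₂(0.16) = 0.4230
−0.07·log₂(0.07) = 0.2686
−0.15·log₂(0.15) = 0.4105
−0.12·log₂(0.12) = 0.3671
−0.19·log₂(0.19) = 0.4552
−0.17·log₂(0.17) = 0.4346
Sum ≈ 2.7561 → 2.756 bits.

2.756 bits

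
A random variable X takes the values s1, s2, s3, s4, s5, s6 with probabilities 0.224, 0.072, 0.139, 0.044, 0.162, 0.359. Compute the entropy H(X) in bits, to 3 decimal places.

H = −Σ pᵢ log₂ pᵢ.
−0.224·log₂(0.224) = 0.4835
−0.072·log₂(0.072) = 0.2733
−0.139·log₂(0.139) = 0.3957
−0.044·log₂(0.044) = 0.1983
−0.162·log₂(0.162) = 0.4254
−0.359·log₂(0.359) = 0.5306
Sum ≈ 2.3068 → 2.307 bits.

2.307 bits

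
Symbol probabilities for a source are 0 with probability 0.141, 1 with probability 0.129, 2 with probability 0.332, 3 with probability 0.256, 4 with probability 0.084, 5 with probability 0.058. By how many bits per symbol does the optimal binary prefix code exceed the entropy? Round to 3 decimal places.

0.063 bits

Entropy H = −Σ p log₂ p ≈ 2.3494 bits.
Huffman merges: 29/500+21/250→71/500; 129/1000+141/1000→27/100; 71/500+32/125→199/500; 27/100+83/250→301/500; 199/500+301/500→1. L = 603/250 ≈ 2.4120.
L − H = 2.4120 − 2.3494 = 0.063 bits.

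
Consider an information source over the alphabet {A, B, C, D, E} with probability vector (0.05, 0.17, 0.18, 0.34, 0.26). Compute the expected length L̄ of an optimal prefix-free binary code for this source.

2.22 bits/symbol

Repeatedly combine the two least-probable nodes; the expected code length is the sum of the merged weights.
merge 1/20 + 17/100 → 11/50
merge 9/50 + 11/50 → 2/5
merge 13/50 + 17/50 → 3/5
merge 2/5 + 3/5 → 1
L = 11/50 + 2/5 + 3/5 + 1 = 111/50 = 2.22 bits/symbol.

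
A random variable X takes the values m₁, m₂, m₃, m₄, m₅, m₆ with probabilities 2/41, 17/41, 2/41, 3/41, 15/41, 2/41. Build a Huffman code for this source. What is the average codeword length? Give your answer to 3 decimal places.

2.024 bits/symbol

Repeatedly combine the two least-probable nodes; the expected code length is the sum of the merged weights.
merge 2/41 + 2/41 → 4/41
merge 2/41 + 3/41 → 5/41
merge 4/41 + 5/41 → 9/41
merge 9/41 + 15/41 → 24/41
merge 17/41 + 24/41 → 1
L = 4/41 + 5/41 + 9/41 + 24/41 + 1 = 83/41 ≈ 2.024 bits/symbol.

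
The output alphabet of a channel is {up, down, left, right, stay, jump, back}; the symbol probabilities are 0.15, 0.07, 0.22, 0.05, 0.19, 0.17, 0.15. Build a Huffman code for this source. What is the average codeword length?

Repeatedly combine the two least-probable nodes; the expected code length is the sum of the merged weights.
merge 1/20 + 7/100 → 3/25
merge 3/25 + 3/20 → 27/100
merge 3/20 + 17/100 → 8/25
merge 19/100 + 11/50 → 41/100
merge 27/100 + 8/25 → 59/100
merge 41/100 + 59/100 → 1
L = 3/25 + 27/100 + 8/25 + 41/100 + 59/100 + 1 = 271/100 = 2.71 bits/symbol.

2.71 bits/symbol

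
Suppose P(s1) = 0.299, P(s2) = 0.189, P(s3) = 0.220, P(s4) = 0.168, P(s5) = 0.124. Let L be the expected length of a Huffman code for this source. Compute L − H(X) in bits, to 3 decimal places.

Entropy H = −Σ p log₂ p ≈ 2.2614 bits.
Huffman merges: 31/250+21/125→73/250; 189/1000+11/50→409/1000; 73/250+299/1000→591/1000; 409/1000+591/1000→1. L = 573/250 ≈ 2.2920.
L − H = 2.2920 − 2.2614 = 0.031 bits.

0.031 bits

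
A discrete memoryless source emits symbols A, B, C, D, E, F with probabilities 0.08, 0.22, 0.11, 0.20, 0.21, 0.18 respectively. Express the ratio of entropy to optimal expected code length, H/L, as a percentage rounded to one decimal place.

97.8%

Entropy H = −Σ p log₂ p ≈ 2.5049 bits.
Huffman merges: 2/25+11/100→19/100; 9/50+19/100→37/100; 1/5+21/100→41/100; 11/50+37/100→59/100; 41/100+59/100→1. L = 64/25 ≈ 2.5600.
Efficiency = H/L = 2.5049/2.5600 = 97.8%.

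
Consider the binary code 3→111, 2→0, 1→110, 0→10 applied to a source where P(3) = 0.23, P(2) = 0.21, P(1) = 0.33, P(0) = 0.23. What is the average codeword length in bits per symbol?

L̄ = Σ pᵢ·ℓᵢ = 0.23·3 + 0.21·1 + 0.33·3 + 0.23·2 = 2.35 bits/symbol.

2.35 bits/symbol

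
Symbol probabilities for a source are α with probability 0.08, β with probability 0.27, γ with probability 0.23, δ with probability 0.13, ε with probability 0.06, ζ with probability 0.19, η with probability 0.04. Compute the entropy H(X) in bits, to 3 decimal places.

H = −Σ pᵢ log₂ pᵢ.
−0.08·log₂(0.08) = 0.2915
−0.27·log₂(0.27) = 0.5100
−0.23·log₂(0.23) = 0.4877
−0.13·log₂(0.13) = 0.3826
−0.06·log₂(0.06) = 0.2435
−0.19·log₂(0.19) = 0.4552
−0.04·log₂(0.04) = 0.1858
Sum ≈ 2.5564 → 2.556 bits.

2.556 bits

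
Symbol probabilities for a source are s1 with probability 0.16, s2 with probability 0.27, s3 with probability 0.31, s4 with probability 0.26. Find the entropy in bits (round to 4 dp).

H = −Σ pᵢ log₂ pᵢ.
−0.16·log₂(0.16) = 0.4230
−0.27·log₂(0.27) = 0.5100
−0.31·log₂(0.31) = 0.5238
−0.26·log₂(0.26) = 0.5053
Sum ≈ 1.9621 → 1.9621 bits.

1.9621 bits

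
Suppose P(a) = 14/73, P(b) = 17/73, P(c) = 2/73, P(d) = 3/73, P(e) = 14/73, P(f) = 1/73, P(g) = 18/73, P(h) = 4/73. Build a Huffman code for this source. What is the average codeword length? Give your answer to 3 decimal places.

2.589 bits/symbol

Repeatedly combine the two least-probable nodes; the expected code length is the sum of the merged weights.
merge 1/73 + 2/73 → 3/73
merge 3/73 + 3/73 → 6/73
merge 4/73 + 6/73 → 10/73
merge 10/73 + 14/73 → 24/73
merge 14/73 + 17/73 → 31/73
merge 18/73 + 24/73 → 42/73
merge 31/73 + 42/73 → 1
L = 3/73 + 6/73 + 10/73 + 24/73 + 31/73 + 42/73 + 1 = 189/73 ≈ 2.589 bits/symbol.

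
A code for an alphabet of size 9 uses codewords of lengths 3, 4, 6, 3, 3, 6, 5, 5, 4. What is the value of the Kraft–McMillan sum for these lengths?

0.59375

With common denominator 2^6 = 64: Σ 2^(−ℓᵢ) = 8/64 + 4/64 + 1/64 + 8/64 + 8/64 + 1/64 + 2/64 + 2/64 + 4/64 = 38/64 = 0.59375.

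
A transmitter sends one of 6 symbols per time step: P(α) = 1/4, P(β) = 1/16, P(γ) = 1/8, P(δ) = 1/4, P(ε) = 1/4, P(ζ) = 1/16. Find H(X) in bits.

2.375 bits

Each probability is a power of 1/2, so log₂(1/p) is an integer.
H = Σ p·log₂(1/p) = 1/4·2 + 1/16·4 + 1/8·3 + 1/4·2 + 1/4·2 + 1/16·4 = 2.375 bits.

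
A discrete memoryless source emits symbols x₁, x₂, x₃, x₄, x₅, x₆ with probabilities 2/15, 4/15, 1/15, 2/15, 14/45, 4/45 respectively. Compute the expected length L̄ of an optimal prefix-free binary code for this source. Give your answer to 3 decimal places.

2.422 bits/symbol

Repeatedly combine the two least-probable nodes; the expected code length is the sum of the merged weights.
merge 1/15 + 4/45 → 7/45
merge 2/15 + 2/15 → 4/15
merge 7/45 + 4/15 → 19/45
merge 4/15 + 14/45 → 26/45
merge 19/45 + 26/45 → 1
L = 7/45 + 4/15 + 19/45 + 26/45 + 1 = 109/45 ≈ 2.422 bits/symbol.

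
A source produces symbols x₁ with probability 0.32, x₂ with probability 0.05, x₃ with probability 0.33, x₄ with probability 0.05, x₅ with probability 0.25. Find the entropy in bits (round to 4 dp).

1.9860 bits

H = −Σ pᵢ log₂ pᵢ.
−0.32·log₂(0.32) = 0.5260
−0.05·log₂(0.05) = 0.2161
−0.33·log₂(0.33) = 0.5278
−0.05·log₂(0.05) = 0.2161
−0.25·log₂(0.25) = 0.5000
Sum ≈ 1.9860 → 1.9860 bits.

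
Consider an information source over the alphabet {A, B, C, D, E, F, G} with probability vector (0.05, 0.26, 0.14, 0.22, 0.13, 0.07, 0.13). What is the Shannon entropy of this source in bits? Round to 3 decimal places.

H = −Σ pᵢ log₂ pᵢ.
−0.05·log₂(0.05) = 0.2161
−0.26·log₂(0.26) = 0.5053
−0.14·log₂(0.14) = 0.3971
−0.22·log₂(0.22) = 0.4806
−0.13·log₂(0.13) = 0.3826
−0.07·log₂(0.07) = 0.2686
−0.13·log₂(0.13) = 0.3826
Sum ≈ 2.6329 → 2.633 bits.

2.633 bits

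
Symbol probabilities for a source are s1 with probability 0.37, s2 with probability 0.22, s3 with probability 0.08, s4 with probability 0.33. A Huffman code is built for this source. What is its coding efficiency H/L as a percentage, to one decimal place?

94.9%

Entropy H = −Σ p log₂ p ≈ 1.8306 bits.
Huffman merges: 2/25+11/50→3/10; 3/10+33/100→63/100; 37/100+63/100→1. L = 193/100 ≈ 1.9300.
Efficiency = H/L = 1.8306/1.9300 = 94.9%.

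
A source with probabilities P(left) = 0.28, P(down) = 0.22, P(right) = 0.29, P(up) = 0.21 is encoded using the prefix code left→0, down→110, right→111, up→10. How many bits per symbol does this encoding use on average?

L̄ = Σ pᵢ·ℓᵢ = 0.28·1 + 0.22·3 + 0.29·3 + 0.21·2 = 2.23 bits/symbol.

2.23 bits/symbol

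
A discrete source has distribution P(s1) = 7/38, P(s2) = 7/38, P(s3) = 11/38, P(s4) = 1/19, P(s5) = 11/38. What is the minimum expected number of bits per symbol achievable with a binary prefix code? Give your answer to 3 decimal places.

Repeatedly combine the two least-probable nodes; the expected code length is the sum of the merged weights.
merge 1/19 + 7/38 → 9/38
merge 7/38 + 9/38 → 8/19
merge 11/38 + 11/38 → 11/19
merge 8/19 + 11/19 → 1
L = 9/38 + 8/19 + 11/19 + 1 = 85/38 ≈ 2.237 bits/symbol.

2.237 bits/symbol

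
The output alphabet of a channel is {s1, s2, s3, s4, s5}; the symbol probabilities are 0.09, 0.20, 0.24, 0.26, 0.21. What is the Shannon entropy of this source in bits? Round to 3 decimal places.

H = −Σ pᵢ log₂ pᵢ.
−0.09·log₂(0.09) = 0.3127
−0.20·log₂(0.20) = 0.4644
−0.24·log₂(0.24) = 0.4941
−0.26·log₂(0.26) = 0.5053
−0.21·log₂(0.21) = 0.4728
Sum ≈ 2.2493 → 2.249 bits.

2.249 bits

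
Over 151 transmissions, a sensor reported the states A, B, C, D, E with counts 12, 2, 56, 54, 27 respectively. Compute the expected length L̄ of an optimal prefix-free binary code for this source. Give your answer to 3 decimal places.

1.993 bits/symbol

Probabilities are the counts divided by 151.
Repeatedly combine the two least-probable nodes; the expected code length is the sum of the merged weights.
merge 2/151 + 12/151 → 14/151
merge 14/151 + 27/151 → 41/151
merge 41/151 + 54/151 → 95/151
merge 56/151 + 95/151 → 1
L = 14/151 + 41/151 + 95/151 + 1 = 301/151 ≈ 1.993 bits/symbol.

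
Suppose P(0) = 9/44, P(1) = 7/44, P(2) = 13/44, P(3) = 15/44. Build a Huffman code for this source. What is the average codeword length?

2 bits/symbol

Repeatedly combine the two least-probable nodes; the expected code length is the sum of the merged weights.
merge 7/44 + 9/44 → 4/11
merge 13/44 + 15/44 → 7/11
merge 4/11 + 7/11 → 1
L = 4/11 + 7/11 + 1 = 2 bits/symbol.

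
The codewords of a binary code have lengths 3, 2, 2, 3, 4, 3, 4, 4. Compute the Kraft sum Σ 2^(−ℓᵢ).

1.0625

With common denominator 2^4 = 16: Σ 2^(−ℓᵢ) = 2/16 + 4/16 + 4/16 + 2/16 + 1/16 + 2/16 + 1/16 + 1/16 = 17/16 = 1.0625.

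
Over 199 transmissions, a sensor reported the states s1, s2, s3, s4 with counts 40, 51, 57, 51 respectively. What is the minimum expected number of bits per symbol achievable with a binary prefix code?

Probabilities are the counts divided by 199.
Repeatedly combine the two least-probable nodes; the expected code length is the sum of the merged weights.
merge 40/199 + 51/199 → 91/199
merge 51/199 + 57/199 → 108/199
merge 91/199 + 108/199 → 1
L = 91/199 + 108/199 + 1 = 2 bits/symbol.

2 bits/symbol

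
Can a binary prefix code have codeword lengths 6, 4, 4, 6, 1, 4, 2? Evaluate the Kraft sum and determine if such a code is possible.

0.96875; yes

With common denominator 2^6 = 64: Σ 2^(−ℓᵢ) = 1/64 + 4/64 + 4/64 + 1/64 + 32/64 + 4/64 + 16/64 = 62/64 = 0.96875.
Kraft's inequality requires Σ ≤ 1; here Σ = 0.96875 ≤ 1, so such a prefix code exists.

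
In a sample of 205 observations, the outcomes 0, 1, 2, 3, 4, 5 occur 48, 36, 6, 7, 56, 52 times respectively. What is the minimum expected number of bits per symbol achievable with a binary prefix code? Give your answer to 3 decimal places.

2.302 bits/symbol

Probabilities are the counts divided by 205.
Repeatedly combine the two least-probable nodes; the expected code length is the sum of the merged weights.
merge 6/205 + 7/205 → 13/205
merge 13/205 + 36/205 → 49/205
merge 48/205 + 49/205 → 97/205
merge 52/205 + 56/205 → 108/205
merge 97/205 + 108/205 → 1
L = 13/205 + 49/205 + 97/205 + 108/205 + 1 = 472/205 ≈ 2.302 bits/symbol.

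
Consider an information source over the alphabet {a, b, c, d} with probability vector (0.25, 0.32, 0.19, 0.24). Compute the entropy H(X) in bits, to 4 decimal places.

H = −Σ pᵢ log₂ pᵢ.
−0.25·log₂(0.25) = 0.5000
−0.32·log₂(0.32) = 0.5260
−0.19·log₂(0.19) = 0.4552
−0.24·log₂(0.24) = 0.4941
Sum ≈ 1.9754 → 1.9754 bits.

1.9754 bits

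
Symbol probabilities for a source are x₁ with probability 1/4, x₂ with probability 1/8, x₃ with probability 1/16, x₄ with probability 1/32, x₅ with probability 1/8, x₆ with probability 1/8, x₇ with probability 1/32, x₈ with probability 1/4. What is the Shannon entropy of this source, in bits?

2.6875 bits

Each probability is a power of 1/2, so log₂(1/p) is an integer.
H = Σ p·log₂(1/p) = 1/4·2 + 1/8·3 + 1/16·4 + 1/32·5 + 1/8·3 + 1/8·3 + 1/32·5 + 1/4·2 = 2.6875 bits.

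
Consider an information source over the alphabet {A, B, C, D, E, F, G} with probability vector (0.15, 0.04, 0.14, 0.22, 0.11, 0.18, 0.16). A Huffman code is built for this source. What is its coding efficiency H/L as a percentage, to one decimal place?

Entropy H = −Σ p log₂ p ≈ 2.6926 bits.
Huffman merges: 1/25+11/100→3/20; 7/50+3/20→29/100; 3/20+4/25→31/100; 9/50+11/50→2/5; 29/100+31/100→3/5; 2/5+3/5→1. L = 11/4 ≈ 2.7500.
Efficiency = H/L = 2.6926/2.7500 = 97.9%.

97.9%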